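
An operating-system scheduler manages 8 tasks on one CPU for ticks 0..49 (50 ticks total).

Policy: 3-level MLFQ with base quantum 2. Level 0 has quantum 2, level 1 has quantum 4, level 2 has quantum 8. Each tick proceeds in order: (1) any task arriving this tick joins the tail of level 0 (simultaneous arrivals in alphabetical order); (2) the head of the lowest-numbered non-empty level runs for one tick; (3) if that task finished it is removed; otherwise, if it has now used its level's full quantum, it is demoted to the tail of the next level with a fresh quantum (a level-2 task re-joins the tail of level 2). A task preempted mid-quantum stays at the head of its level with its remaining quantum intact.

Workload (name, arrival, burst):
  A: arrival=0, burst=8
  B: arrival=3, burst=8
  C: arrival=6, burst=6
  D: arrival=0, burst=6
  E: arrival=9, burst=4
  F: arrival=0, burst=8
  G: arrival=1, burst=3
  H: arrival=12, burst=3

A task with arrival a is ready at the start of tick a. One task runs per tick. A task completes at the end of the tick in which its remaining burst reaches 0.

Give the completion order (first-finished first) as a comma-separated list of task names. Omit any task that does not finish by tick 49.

completion order = D, G, C, E, H, A, F, B

t=0: L0/L1/L2 = ADF/-/- → run A
t=1: L0/L1/L2 = ADFG/-/- → run A
t=2: L0/L1/L2 = DFG/A/- → run D
t=3: L0/L1/L2 = DFGB/A/- → run D
t=4: L0/L1/L2 = FGB/AD/- → run F
t=5: L0/L1/L2 = FGB/AD/- → run F
t=6: L0/L1/L2 = GBC/ADF/- → run G
t=7: L0/L1/L2 = GBC/ADF/- → run G
t=8: L0/L1/L2 = BC/ADFG/- → run B
t=9: L0/L1/L2 = BCE/ADFG/- → run B
t=10: L0/L1/L2 = CE/ADFGB/- → run C
t=11: L0/L1/L2 = CE/ADFGB/- → run C
t=12: L0/L1/L2 = EH/ADFGBC/- → run E
t=13: L0/L1/L2 = EH/ADFGBC/- → run E
t=14: L0/L1/L2 = H/ADFGBCE/- → run H
t=15: L0/L1/L2 = H/ADFGBCE/- → run H
t=16: L0/L1/L2 = -/ADFGBCEH/- → run A
t=17: L0/L1/L2 = -/ADFGBCEH/- → run A
t=18: L0/L1/L2 = -/ADFGBCEH/- → run A
t=19: L0/L1/L2 = -/ADFGBCEH/- → run A
t=20: L0/L1/L2 = -/DFGBCEH/A → run D
t=21: L0/L1/L2 = -/DFGBCEH/A → run D
t=22: L0/L1/L2 = -/DFGBCEH/A → run D
t=23: L0/L1/L2 = -/DFGBCEH/A → run D
t=24: L0/L1/L2 = -/FGBCEH/A → run F
t=25: L0/L1/L2 = -/FGBCEH/A → run F
t=26: L0/L1/L2 = -/FGBCEH/A → run F
t=27: L0/L1/L2 = -/FGBCEH/A → run F
t=28: L0/L1/L2 = -/GBCEH/AF → run G
t=29: L0/L1/L2 = -/BCEH/AF → run B
t=30: L0/L1/L2 = -/BCEH/AF → run B
t=31: L0/L1/L2 = -/BCEH/AF → run B
t=32: L0/L1/L2 = -/BCEH/AF → run B
t=33: L0/L1/L2 = -/CEH/AFB → run C
t=34: L0/L1/L2 = -/CEH/AFB → run C
t=35: L0/L1/L2 = -/CEH/AFB → run C
t=36: L0/L1/L2 = -/CEH/AFB → run C
t=37: L0/L1/L2 = -/EH/AFB → run E
t=38: L0/L1/L2 = -/EH/AFB → run E
t=39: L0/L1/L2 = -/H/AFB → run H
t=40: L0/L1/L2 = -/-/AFB → run A
t=41: L0/L1/L2 = -/-/AFB → run A
t=42: L0/L1/L2 = -/-/FB → run F
t=43: L0/L1/L2 = -/-/FB → run F
t=44: L0/L1/L2 = -/-/B → run B
t=45: L0/L1/L2 = -/-/B → run B
t=46: (idle)
t=47: (idle)
t=48: (idle)
t=49: (idle)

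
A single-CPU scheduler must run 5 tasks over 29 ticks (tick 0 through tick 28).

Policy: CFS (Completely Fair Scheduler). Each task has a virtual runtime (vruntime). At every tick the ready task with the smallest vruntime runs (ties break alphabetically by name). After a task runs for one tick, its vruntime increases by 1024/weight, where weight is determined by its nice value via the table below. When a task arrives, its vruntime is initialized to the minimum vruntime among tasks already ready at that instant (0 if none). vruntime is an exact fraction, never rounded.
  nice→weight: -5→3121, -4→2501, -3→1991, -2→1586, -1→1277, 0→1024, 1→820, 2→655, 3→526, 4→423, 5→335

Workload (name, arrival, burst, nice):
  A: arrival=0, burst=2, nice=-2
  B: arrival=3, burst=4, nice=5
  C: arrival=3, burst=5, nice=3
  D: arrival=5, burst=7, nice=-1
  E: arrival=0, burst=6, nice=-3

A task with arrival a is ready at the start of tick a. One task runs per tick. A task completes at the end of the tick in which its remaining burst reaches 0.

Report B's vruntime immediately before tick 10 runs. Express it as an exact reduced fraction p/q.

vruntime(B, start of tick 10) = 983552/265655

t=0: vr[A=0 E=0] → run A
t=1: vr[A=512/793 E=0] → run E
t=2: vr[A=512/793 E=1024/1991] → run E
t=3: vr[A=512/793 B=512/793 C=512/793 E=2048/1991] → run A
t=4: vr[B=512/793 C=512/793 E=2048/1991] → run B
t=5: vr[B=983552/265655 C=512/793 D=512/793 E=2048/1991] → run C
t=6: vr[B=983552/265655 C=540672/208559 D=512/793 E=2048/1991] → run D
t=7: vr[B=983552/265655 C=540672/208559 D=1465856/1012661 E=2048/1991] → run E
t=8: vr[B=983552/265655 C=540672/208559 D=1465856/1012661 E=3072/1991] → run D
t=9: vr[B=983552/265655 C=540672/208559 D=2277888/1012661 E=3072/1991] → run E
t=10: vr[B=983552/265655 C=540672/208559 D=2277888/1012661 E=4096/1991] → run E
t=11: vr[B=983552/265655 C=540672/208559 D=2277888/1012661 E=5120/1991] → run D
t=12: vr[B=983552/265655 C=540672/208559 D=3089920/1012661 E=5120/1991] → run E
t=13: vr[B=983552/265655 C=540672/208559 D=3089920/1012661] → run C
t=14: vr[B=983552/265655 C=946688/208559 D=3089920/1012661] → run D
t=15: vr[B=983552/265655 C=946688/208559 D=3901952/1012661] → run B
t=16: vr[B=1795584/265655 C=946688/208559 D=3901952/1012661] → run D
t=17: vr[B=1795584/265655 C=946688/208559 D=4713984/1012661] → run C
t=18: vr[B=1795584/265655 C=1352704/208559 D=4713984/1012661] → run D
t=19: vr[B=1795584/265655 C=1352704/208559 D=5526016/1012661] → run D
t=20: vr[B=1795584/265655 C=1352704/208559] → run C
t=21: vr[B=1795584/265655 C=1758720/208559] → run B
t=22: vr[B=2607616/265655 C=1758720/208559] → run C
t=23: vr[B=2607616/265655] → run B
t=24: (idle)
t=25: (idle)
t=26: (idle)
t=27: (idle)
t=28: (idle)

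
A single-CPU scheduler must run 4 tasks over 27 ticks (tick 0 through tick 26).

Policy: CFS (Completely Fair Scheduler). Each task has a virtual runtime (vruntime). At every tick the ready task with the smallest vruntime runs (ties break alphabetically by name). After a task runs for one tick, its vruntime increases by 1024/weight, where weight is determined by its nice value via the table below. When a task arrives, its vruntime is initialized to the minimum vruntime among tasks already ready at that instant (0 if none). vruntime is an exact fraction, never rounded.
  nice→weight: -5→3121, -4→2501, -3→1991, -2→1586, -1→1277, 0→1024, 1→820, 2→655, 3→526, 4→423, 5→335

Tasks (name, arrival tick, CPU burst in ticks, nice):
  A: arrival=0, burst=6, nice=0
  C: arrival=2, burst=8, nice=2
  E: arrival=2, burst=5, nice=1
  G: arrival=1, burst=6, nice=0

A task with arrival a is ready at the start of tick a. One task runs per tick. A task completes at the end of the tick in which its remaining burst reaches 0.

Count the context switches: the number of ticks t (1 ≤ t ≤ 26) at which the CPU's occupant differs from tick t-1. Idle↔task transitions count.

context switches = 21

t=0: vr[A=0] → run A
t=1: vr[A=1 G=1] → run A
t=2: vr[A=2 C=1 E=1 G=1] → run C
t=3: vr[A=2 C=1679/655 E=1 G=1] → run E
t=4: vr[A=2 C=1679/655 E=461/205 G=1] → run G
t=5: vr[A=2 C=1679/655 E=461/205 G=2] → run A
t=6: vr[A=3 C=1679/655 E=461/205 G=2] → run G
t=7: vr[A=3 C=1679/655 E=461/205 G=3] → run E
t=8: vr[A=3 C=1679/655 E=717/205 G=3] → run C
t=9: vr[A=3 C=2703/655 E=717/205 G=3] → run A
t=10: vr[A=4 C=2703/655 E=717/205 G=3] → run G
t=11: vr[A=4 C=2703/655 E=717/205 G=4] → run E
t=12: vr[A=4 C=2703/655 E=973/205 G=4] → run A
t=13: vr[A=5 C=2703/655 E=973/205 G=4] → run G
t=14: vr[A=5 C=2703/655 E=973/205 G=5] → run C
t=15: vr[A=5 C=3727/655 E=973/205 G=5] → run E
t=16: vr[A=5 C=3727/655 E=1229/205 G=5] → run A
t=17: vr[C=3727/655 E=1229/205 G=5] → run G
t=18: vr[C=3727/655 E=1229/205 G=6] → run C
t=19: vr[C=4751/655 E=1229/205 G=6] → run E
t=20: vr[C=4751/655 G=6] → run G
t=21: vr[C=4751/655] → run C
t=22: vr[C=1155/131] → run C
t=23: vr[C=6799/655] → run C
t=24: vr[C=7823/655] → run C
t=25: (idle)
t=26: (idle)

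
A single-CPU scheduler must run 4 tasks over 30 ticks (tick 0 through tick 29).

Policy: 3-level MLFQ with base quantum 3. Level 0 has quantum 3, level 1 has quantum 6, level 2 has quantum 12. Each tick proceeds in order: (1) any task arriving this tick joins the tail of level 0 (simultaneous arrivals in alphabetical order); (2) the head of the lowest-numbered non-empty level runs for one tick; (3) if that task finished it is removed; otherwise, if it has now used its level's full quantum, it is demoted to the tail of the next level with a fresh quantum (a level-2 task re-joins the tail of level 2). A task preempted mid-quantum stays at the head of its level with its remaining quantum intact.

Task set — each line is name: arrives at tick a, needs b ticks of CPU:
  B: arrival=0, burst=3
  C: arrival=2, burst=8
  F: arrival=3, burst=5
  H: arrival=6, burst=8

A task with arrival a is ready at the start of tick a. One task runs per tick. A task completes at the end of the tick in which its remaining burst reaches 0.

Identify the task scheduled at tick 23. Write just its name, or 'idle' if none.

running at tick 23 = H

t=0: L0/L1/L2 = B/-/- → run B
t=1: L0/L1/L2 = B/-/- → run B
t=2: L0/L1/L2 = BC/-/- → run B
t=3: L0/L1/L2 = CF/-/- → run C
t=4: L0/L1/L2 = CF/-/- → run C
t=5: L0/L1/L2 = CF/-/- → run C
t=6: L0/L1/L2 = FH/C/- → run F
t=7: L0/L1/L2 = FH/C/- → run F
t=8: L0/L1/L2 = FH/C/- → run F
t=9: L0/L1/L2 = H/CF/- → run H
t=10: L0/L1/L2 = H/CF/- → run H
t=11: L0/L1/L2 = H/CF/- → run H
t=12: L0/L1/L2 = -/CFH/- → run C
t=13: L0/L1/L2 = -/CFH/- → run C
t=14: L0/L1/L2 = -/CFH/- → run C
t=15: L0/L1/L2 = -/CFH/- → run C
t=16: L0/L1/L2 = -/CFH/- → run C
t=17: L0/L1/L2 = -/FH/- → run F
t=18: L0/L1/L2 = -/FH/- → run F
t=19: L0/L1/L2 = -/H/- → run H
t=20: L0/L1/L2 = -/H/- → run H
t=21: L0/L1/L2 = -/H/- → run H
t=22: L0/L1/L2 = -/H/- → run H
t=23: L0/L1/L2 = -/H/- → run H
t=24: (idle)
t=25: (idle)
t=26: (idle)
t=27: (idle)
t=28: (idle)
t=29: (idle)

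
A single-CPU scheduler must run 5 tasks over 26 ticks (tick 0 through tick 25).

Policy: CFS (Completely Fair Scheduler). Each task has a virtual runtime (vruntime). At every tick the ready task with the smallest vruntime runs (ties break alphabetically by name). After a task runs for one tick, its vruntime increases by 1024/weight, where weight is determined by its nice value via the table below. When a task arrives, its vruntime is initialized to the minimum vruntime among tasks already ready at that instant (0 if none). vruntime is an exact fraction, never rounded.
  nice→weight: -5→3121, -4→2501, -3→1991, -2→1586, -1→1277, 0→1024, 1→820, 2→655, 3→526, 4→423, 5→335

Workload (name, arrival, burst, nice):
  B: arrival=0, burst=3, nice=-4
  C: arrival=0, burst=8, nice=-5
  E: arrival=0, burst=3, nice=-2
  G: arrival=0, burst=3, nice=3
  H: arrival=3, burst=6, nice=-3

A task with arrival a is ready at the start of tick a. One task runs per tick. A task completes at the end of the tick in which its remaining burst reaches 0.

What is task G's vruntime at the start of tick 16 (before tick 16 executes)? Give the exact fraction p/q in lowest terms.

t=0: vr[B=0 C=0 E=0 G=0] → run B
t=1: vr[B=1024/2501 C=0 E=0 G=0] → run C
t=2: vr[B=1024/2501 C=1024/3121 E=0 G=0] → run E
t=3: vr[B=1024/2501 C=1024/3121 E=512/793 G=0 H=0] → run G
t=4: vr[B=1024/2501 C=1024/3121 E=512/793 G=512/263 H=0] → run H
t=5: vr[B=1024/2501 C=1024/3121 E=512/793 G=512/263 H=1024/1991] → run C
t=6: vr[B=1024/2501 C=2048/3121 E=512/793 G=512/263 H=1024/1991] → run B
t=7: vr[B=2048/2501 C=2048/3121 E=512/793 G=512/263 H=1024/1991] → run H
t=8: vr[B=2048/2501 C=2048/3121 E=512/793 G=512/263 H=2048/1991] → run E
t=9: vr[B=2048/2501 C=2048/3121 E=1024/793 G=512/263 H=2048/1991] → run C
t=10: vr[B=2048/2501 C=3072/3121 E=1024/793 G=512/263 H=2048/1991] → run B
t=11: vr[C=3072/3121 E=1024/793 G=512/263 H=2048/1991] → run C
t=12: vr[C=4096/3121 E=1024/793 G=512/263 H=2048/1991] → run H
t=13: vr[C=4096/3121 E=1024/793 G=512/263 H=3072/1991] → run E
t=14: vr[C=4096/3121 G=512/263 H=3072/1991] → run C
t=15: vr[C=5120/3121 G=512/263 H=3072/1991] → run H
t=16: vr[C=5120/3121 G=512/263 H=4096/1991] → run C
t=17: vr[C=6144/3121 G=512/263 H=4096/1991] → run G
t=18: vr[C=6144/3121 G=1024/263 H=4096/1991] → run C
t=19: vr[C=7168/3121 G=1024/263 H=4096/1991] → run H
t=20: vr[C=7168/3121 G=1024/263 H=5120/1991] → run C
t=21: vr[G=1024/263 H=5120/1991] → run H
t=22: vr[G=1024/263] → run G
t=23: (idle)
t=24: (idle)
t=25: (idle)

vruntime(G, start of tick 16) = 512/263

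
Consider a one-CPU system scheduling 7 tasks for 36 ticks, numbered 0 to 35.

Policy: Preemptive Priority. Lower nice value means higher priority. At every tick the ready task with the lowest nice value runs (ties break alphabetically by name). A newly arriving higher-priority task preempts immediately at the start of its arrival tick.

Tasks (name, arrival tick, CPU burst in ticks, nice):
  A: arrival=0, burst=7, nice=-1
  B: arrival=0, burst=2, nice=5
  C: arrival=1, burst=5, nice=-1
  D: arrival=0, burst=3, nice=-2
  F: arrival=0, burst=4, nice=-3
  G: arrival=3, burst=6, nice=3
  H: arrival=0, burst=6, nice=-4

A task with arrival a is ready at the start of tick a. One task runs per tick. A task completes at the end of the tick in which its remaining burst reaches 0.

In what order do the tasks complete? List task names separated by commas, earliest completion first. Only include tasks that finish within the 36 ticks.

t=0: ready={A,B,D,F,H} → run H
t=1: ready={A,B,C,D,F,H} → run H
t=2: ready={A,B,C,D,F,H} → run H
t=3: ready={A,B,C,D,F,G,H} → run H
t=4: ready={A,B,C,D,F,G,H} → run H
t=5: ready={A,B,C,D,F,G,H} → run H
t=6: ready={A,B,C,D,F,G} → run F
t=7: ready={A,B,C,D,F,G} → run F
t=8: ready={A,B,C,D,F,G} → run F
t=9: ready={A,B,C,D,F,G} → run F
t=10: ready={A,B,C,D,G} → run D
t=11: ready={A,B,C,D,G} → run D
t=12: ready={A,B,C,D,G} → run D
t=13: ready={A,B,C,G} → run A
t=14: ready={A,B,C,G} → run A
t=15: ready={A,B,C,G} → run A
t=16: ready={A,B,C,G} → run A
t=17: ready={A,B,C,G} → run A
t=18: ready={A,B,C,G} → run A
t=19: ready={A,B,C,G} → run A
t=20: ready={B,C,G} → run C
t=21: ready={B,C,G} → run C
t=22: ready={B,C,G} → run C
t=23: ready={B,C,G} → run C
t=24: ready={B,C,G} → run C
t=25: ready={B,G} → run G
t=26: ready={B,G} → run G
t=27: ready={B,G} → run G
t=28: ready={B,G} → run G
t=29: ready={B,G} → run G
t=30: ready={B,G} → run G
t=31: ready={B} → run B
t=32: ready={B} → run B
t=33: (idle)
t=34: (idle)
t=35: (idle)

completion order = H, F, D, A, C, G, B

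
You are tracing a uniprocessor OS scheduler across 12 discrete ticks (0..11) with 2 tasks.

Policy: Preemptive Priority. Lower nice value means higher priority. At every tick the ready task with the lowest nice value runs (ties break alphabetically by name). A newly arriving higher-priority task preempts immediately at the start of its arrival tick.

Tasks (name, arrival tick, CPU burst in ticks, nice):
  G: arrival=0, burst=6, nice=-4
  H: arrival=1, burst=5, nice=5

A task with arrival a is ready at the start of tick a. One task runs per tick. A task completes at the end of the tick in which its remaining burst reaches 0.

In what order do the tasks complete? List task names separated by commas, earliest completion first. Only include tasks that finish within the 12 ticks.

t=0: ready={G} → run G
t=1: ready={G,H} → run G
t=2: ready={G,H} → run G
t=3: ready={G,H} → run G
t=4: ready={G,H} → run G
t=5: ready={G,H} → run G
t=6: ready={H} → run H
t=7: ready={H} → run H
t=8: ready={H} → run H
t=9: ready={H} → run H
t=10: ready={H} → run H
t=11: (idle)

completion order = G, H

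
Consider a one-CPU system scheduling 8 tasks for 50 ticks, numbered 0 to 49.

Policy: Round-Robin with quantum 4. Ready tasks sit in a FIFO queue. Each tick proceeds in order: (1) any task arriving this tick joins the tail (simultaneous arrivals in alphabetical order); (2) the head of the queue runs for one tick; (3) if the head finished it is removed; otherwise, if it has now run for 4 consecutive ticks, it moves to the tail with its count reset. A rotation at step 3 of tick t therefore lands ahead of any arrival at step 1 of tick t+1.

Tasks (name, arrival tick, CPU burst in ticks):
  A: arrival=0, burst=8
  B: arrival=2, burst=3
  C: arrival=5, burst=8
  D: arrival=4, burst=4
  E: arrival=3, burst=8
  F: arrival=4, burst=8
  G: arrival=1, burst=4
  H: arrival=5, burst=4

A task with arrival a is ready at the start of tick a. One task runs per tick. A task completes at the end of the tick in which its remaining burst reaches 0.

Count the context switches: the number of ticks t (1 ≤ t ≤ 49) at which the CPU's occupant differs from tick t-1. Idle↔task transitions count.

t=0: queue=[A] q_used=0 → run A
t=1: queue=[A,G] q_used=1 → run A
t=2: queue=[A,G,B] q_used=2 → run A
t=3: queue=[A,G,B,E] q_used=3 → run A
t=4: queue=[G,B,E,A,D,F] q_used=0 → run G
t=5: queue=[G,B,E,A,D,F,C,H] q_used=1 → run G
t=6: queue=[G,B,E,A,D,F,C,H] q_used=2 → run G
t=7: queue=[G,B,E,A,D,F,C,H] q_used=3 → run G
t=8: queue=[B,E,A,D,F,C,H] q_used=0 → run B
t=9: queue=[B,E,A,D,F,C,H] q_used=1 → run B
t=10: queue=[B,E,A,D,F,C,H] q_used=2 → run B
t=11: queue=[E,A,D,F,C,H] q_used=0 → run E
t=12: queue=[E,A,D,F,C,H] q_used=1 → run E
t=13: queue=[E,A,D,F,C,H] q_used=2 → run E
t=14: queue=[E,A,D,F,C,H] q_used=3 → run E
t=15: queue=[A,D,F,C,H,E] q_used=0 → run A
t=16: queue=[A,D,F,C,H,E] q_used=1 → run A
t=17: queue=[A,D,F,C,H,E] q_used=2 → run A
t=18: queue=[A,D,F,C,H,E] q_used=3 → run A
t=19: queue=[D,F,C,H,E] q_used=0 → run D
t=20: queue=[D,F,C,H,E] q_used=1 → run D
t=21: queue=[D,F,C,H,E] q_used=2 → run D
t=22: queue=[D,F,C,H,E] q_used=3 → run D
t=23: queue=[F,C,H,E] q_used=0 → run F
t=24: queue=[F,C,H,E] q_used=1 → run F
t=25: queue=[F,C,H,E] q_used=2 → run F
t=26: queue=[F,C,H,E] q_used=3 → run F
t=27: queue=[C,H,E,F] q_used=0 → run C
t=28: queue=[C,H,E,F] q_used=1 → run C
t=29: queue=[C,H,E,F] q_used=2 → run C
t=30: queue=[C,H,E,F] q_used=3 → run C
t=31: queue=[H,E,F,C] q_used=0 → run H
t=32: queue=[H,E,F,C] q_used=1 → run H
t=33: queue=[H,E,F,C] q_used=2 → run H
t=34: queue=[H,E,F,C] q_used=3 → run H
t=35: queue=[E,F,C] q_used=0 → run E
t=36: queue=[E,F,C] q_used=1 → run E
t=37: queue=[E,F,C] q_used=2 → run E
t=38: queue=[E,F,C] q_used=3 → run E
t=39: queue=[F,C] q_used=0 → run F
t=40: queue=[F,C] q_used=1 → run F
t=41: queue=[F,C] q_used=2 → run F
t=42: queue=[F,C] q_used=3 → run F
t=43: queue=[C] q_used=0 → run C
t=44: queue=[C] q_used=1 → run C
t=45: queue=[C] q_used=2 → run C
t=46: queue=[C] q_used=3 → run C
t=47: (idle)
t=48: (idle)
t=49: (idle)

context switches = 12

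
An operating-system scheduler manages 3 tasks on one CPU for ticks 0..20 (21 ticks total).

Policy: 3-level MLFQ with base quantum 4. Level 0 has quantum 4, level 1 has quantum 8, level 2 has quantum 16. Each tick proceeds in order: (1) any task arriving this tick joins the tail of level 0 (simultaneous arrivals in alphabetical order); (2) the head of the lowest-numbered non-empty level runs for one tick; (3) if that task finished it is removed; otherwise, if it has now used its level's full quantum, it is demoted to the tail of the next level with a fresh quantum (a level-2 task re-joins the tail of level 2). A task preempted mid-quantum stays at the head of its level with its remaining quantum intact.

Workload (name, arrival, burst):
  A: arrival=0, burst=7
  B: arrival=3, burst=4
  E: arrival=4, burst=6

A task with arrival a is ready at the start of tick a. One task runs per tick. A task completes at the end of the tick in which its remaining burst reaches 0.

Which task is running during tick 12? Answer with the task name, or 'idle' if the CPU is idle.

t=0: L0/L1/L2 = A/-/- → run A
t=1: L0/L1/L2 = A/-/- → run A
t=2: L0/L1/L2 = A/-/- → run A
t=3: L0/L1/L2 = AB/-/- → run A
t=4: L0/L1/L2 = BE/A/- → run B
t=5: L0/L1/L2 = BE/A/- → run B
t=6: L0/L1/L2 = BE/A/- → run B
t=7: L0/L1/L2 = BE/A/- → run B
t=8: L0/L1/L2 = E/A/- → run E
t=9: L0/L1/L2 = E/A/- → run E
t=10: L0/L1/L2 = E/A/- → run E
t=11: L0/L1/L2 = E/A/- → run E
t=12: L0/L1/L2 = -/AE/- → run A
t=13: L0/L1/L2 = -/AE/- → run A
t=14: L0/L1/L2 = -/AE/- → run A
t=15: L0/L1/L2 = -/E/- → run E
t=16: L0/L1/L2 = -/E/- → run E
t=17: (idle)
t=18: (idle)
t=19: (idle)
t=20: (idle)

running at tick 12 = A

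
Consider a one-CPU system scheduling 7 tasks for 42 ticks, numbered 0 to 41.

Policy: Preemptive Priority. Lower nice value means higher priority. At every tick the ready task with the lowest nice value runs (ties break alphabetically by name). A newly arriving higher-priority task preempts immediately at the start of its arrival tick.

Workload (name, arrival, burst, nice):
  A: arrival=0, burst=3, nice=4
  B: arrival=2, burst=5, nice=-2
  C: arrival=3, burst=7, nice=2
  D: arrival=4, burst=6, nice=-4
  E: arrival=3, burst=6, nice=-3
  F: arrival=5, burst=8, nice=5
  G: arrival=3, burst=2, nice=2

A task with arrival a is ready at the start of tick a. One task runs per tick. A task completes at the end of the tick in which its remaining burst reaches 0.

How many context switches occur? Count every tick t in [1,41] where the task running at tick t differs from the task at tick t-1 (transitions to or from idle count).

context switches = 10

t=0: ready={A} → run A
t=1: ready={A} → run A
t=2: ready={A,B} → run B
t=3: ready={A,B,C,E,G} → run E
t=4: ready={A,B,C,D,E,G} → run D
t=5: ready={A,B,C,D,E,F,G} → run D
t=6: ready={A,B,C,D,E,F,G} → run D
t=7: ready={A,B,C,D,E,F,G} → run D
t=8: ready={A,B,C,D,E,F,G} → run D
t=9: ready={A,B,C,D,E,F,G} → run D
t=10: ready={A,B,C,E,F,G} → run E
t=11: ready={A,B,C,E,F,G} → run E
t=12: ready={A,B,C,E,F,G} → run E
t=13: ready={A,B,C,E,F,G} → run E
t=14: ready={A,B,C,E,F,G} → run E
t=15: ready={A,B,C,F,G} → run B
t=16: ready={A,B,C,F,G} → run B
t=17: ready={A,B,C,F,G} → run B
t=18: ready={A,B,C,F,G} → run B
t=19: ready={A,C,F,G} → run C
t=20: ready={A,C,F,G} → run C
t=21: ready={A,C,F,G} → run C
t=22: ready={A,C,F,G} → run C
t=23: ready={A,C,F,G} → run C
t=24: ready={A,C,F,G} → run C
t=25: ready={A,C,F,G} → run C
t=26: ready={A,F,G} → run G
t=27: ready={A,F,G} → run G
t=28: ready={A,F} → run A
t=29: ready={F} → run F
t=30: ready={F} → run F
t=31: ready={F} → run F
t=32: ready={F} → run F
t=33: ready={F} → run F
t=34: ready={F} → run F
t=35: ready={F} → run F
t=36: ready={F} → run F
t=37: (idle)
t=38: (idle)
t=39: (idle)
t=40: (idle)
t=41: (idle)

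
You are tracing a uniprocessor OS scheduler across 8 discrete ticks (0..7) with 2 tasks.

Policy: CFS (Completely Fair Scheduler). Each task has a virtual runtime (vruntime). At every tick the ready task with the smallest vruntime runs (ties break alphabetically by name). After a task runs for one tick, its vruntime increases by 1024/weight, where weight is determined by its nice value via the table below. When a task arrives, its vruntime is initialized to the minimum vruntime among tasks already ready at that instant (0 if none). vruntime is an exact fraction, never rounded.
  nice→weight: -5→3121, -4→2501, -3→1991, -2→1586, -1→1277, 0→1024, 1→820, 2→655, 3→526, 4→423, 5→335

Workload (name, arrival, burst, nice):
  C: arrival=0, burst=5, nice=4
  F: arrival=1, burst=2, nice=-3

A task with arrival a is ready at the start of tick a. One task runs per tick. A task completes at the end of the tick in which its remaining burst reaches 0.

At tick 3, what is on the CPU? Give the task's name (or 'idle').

t=0: vr[C=0] → run C
t=1: vr[C=1024/423 F=1024/423] → run C
t=2: vr[C=2048/423 F=1024/423] → run F
t=3: vr[C=2048/423 F=2471936/842193] → run F
t=4: vr[C=2048/423] → run C
t=5: vr[C=1024/141] → run C
t=6: vr[C=4096/423] → run C
t=7: (idle)

running at tick 3 = F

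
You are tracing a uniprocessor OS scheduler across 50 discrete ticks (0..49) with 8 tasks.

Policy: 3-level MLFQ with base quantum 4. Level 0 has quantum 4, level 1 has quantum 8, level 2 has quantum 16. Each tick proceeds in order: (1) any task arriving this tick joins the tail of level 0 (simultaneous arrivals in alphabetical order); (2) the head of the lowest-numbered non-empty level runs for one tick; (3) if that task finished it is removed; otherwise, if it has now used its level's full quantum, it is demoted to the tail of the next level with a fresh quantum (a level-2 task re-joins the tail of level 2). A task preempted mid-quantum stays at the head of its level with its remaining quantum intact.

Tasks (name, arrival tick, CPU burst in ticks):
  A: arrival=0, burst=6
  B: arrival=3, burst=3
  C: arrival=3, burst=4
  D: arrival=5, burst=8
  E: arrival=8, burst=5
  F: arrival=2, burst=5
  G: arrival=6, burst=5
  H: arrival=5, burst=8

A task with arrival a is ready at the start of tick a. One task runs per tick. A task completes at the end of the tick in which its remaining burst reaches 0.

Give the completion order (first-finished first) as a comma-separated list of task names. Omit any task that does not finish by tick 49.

completion order = B, C, A, F, D, H, G, E

t=0: L0/L1/L2 = A/-/- → run A
t=1: L0/L1/L2 = A/-/- → run A
t=2: L0/L1/L2 = AF/-/- → run A
t=3: L0/L1/L2 = AFBC/-/- → run A
t=4: L0/L1/L2 = FBC/A/- → run F
t=5: L0/L1/L2 = FBCDH/A/- → run F
t=6: L0/L1/L2 = FBCDHG/A/- → run F
t=7: L0/L1/L2 = FBCDHG/A/- → run F
t=8: L0/L1/L2 = BCDHGE/AF/- → run B
t=9: L0/L1/L2 = BCDHGE/AF/- → run B
t=10: L0/L1/L2 = BCDHGE/AF/- → run B
t=11: L0/L1/L2 = CDHGE/AF/- → run C
t=12: L0/L1/L2 = CDHGE/AF/- → run C
t=13: L0/L1/L2 = CDHGE/AF/- → run C
t=14: L0/L1/L2 = CDHGE/AF/- → run C
t=15: L0/L1/L2 = DHGE/AF/- → run D
t=16: L0/L1/L2 = DHGE/AF/- → run D
t=17: L0/L1/L2 = DHGE/AF/- → run D
t=18: L0/L1/L2 = DHGE/AF/- → run D
t=19: L0/L1/L2 = HGE/AFD/- → run H
t=20: L0/L1/L2 = HGE/AFD/- → run H
t=21: L0/L1/L2 = HGE/AFD/- → run H
t=22: L0/L1/L2 = HGE/AFD/- → run H
t=23: L0/L1/L2 = GE/AFDH/- → run G
t=24: L0/L1/L2 = GE/AFDH/- → run G
t=25: L0/L1/L2 = GE/AFDH/- → run G
t=26: L0/L1/L2 = GE/AFDH/- → run G
t=27: L0/L1/L2 = E/AFDHG/- → run E
t=28: L0/L1/L2 = E/AFDHG/- → run E
t=29: L0/L1/L2 = E/AFDHG/- → run E
t=30: L0/L1/L2 = E/AFDHG/- → run E
t=31: L0/L1/L2 = -/AFDHGE/- → run A
t=32: L0/L1/L2 = -/AFDHGE/- → run A
t=33: L0/L1/L2 = -/FDHGE/- → run F
t=34: L0/L1/L2 = -/DHGE/- → run D
t=35: L0/L1/L2 = -/DHGE/- → run D
t=36: L0/L1/L2 = -/DHGE/- → run D
t=37: L0/L1/L2 = -/DHGE/- → run D
t=38: L0/L1/L2 = -/HGE/- → run H
t=39: L0/L1/L2 = -/HGE/- → run H
t=40: L0/L1/L2 = -/HGE/- → run H
t=41: L0/L1/L2 = -/HGE/- → run H
t=42: L0/L1/L2 = -/GE/- → run G
t=43: L0/L1/L2 = -/E/- → run E
t=44: (idle)
t=45: (idle)
t=46: (idle)
t=47: (idle)
t=48: (idle)
t=49: (idle)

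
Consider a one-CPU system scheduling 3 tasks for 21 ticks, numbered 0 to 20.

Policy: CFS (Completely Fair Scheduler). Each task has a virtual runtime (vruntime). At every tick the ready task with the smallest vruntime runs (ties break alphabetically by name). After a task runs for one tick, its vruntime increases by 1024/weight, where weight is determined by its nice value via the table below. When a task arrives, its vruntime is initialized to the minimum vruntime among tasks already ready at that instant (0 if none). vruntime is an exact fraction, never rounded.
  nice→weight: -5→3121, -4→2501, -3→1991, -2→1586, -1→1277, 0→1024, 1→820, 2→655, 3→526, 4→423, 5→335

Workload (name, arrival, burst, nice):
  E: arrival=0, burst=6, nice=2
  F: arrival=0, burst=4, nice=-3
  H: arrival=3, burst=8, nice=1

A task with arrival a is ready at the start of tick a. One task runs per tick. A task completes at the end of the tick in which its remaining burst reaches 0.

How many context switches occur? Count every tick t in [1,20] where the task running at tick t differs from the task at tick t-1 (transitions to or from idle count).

t=0: vr[E=0 F=0] → run E
t=1: vr[E=1024/655 F=0] → run F
t=2: vr[E=1024/655 F=1024/1991] → run F
t=3: vr[E=1024/655 F=2048/1991 H=2048/1991] → run F
t=4: vr[E=1024/655 F=3072/1991 H=2048/1991] → run H
t=5: vr[E=1024/655 F=3072/1991 H=929536/408155] → run F
t=6: vr[E=1024/655 H=929536/408155] → run E
t=7: vr[E=2048/655 H=929536/408155] → run H
t=8: vr[E=2048/655 H=1439232/408155] → run E
t=9: vr[E=3072/655 H=1439232/408155] → run H
t=10: vr[E=3072/655 H=1948928/408155] → run E
t=11: vr[E=4096/655 H=1948928/408155] → run H
t=12: vr[E=4096/655 H=2458624/408155] → run H
t=13: vr[E=4096/655 H=593664/81631] → run E
t=14: vr[E=1024/131 H=593664/81631] → run H
t=15: vr[E=1024/131 H=3478016/408155] → run E
t=16: vr[H=3478016/408155] → run H
t=17: vr[H=3987712/408155] → run H
t=18: (idle)
t=19: (idle)
t=20: (idle)

context switches = 14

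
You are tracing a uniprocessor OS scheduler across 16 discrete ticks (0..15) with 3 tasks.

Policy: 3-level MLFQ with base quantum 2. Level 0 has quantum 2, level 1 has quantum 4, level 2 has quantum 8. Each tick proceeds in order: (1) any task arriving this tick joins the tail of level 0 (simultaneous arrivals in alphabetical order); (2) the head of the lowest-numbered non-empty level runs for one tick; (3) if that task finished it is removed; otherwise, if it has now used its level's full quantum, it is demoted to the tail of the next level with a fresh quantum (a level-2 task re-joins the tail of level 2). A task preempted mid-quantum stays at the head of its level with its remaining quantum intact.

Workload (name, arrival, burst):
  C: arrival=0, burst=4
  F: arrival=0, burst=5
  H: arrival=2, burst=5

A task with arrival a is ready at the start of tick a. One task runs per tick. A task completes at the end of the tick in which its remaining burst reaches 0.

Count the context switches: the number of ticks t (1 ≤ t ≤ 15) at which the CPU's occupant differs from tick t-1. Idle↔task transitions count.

t=0: L0/L1/L2 = CF/-/- → run C
t=1: L0/L1/L2 = CF/-/- → run C
t=2: L0/L1/L2 = FH/C/- → run F
t=3: L0/L1/L2 = FH/C/- → run F
t=4: L0/L1/L2 = H/CF/- → run H
t=5: L0/L1/L2 = H/CF/- → run H
t=6: L0/L1/L2 = -/CFH/- → run C
t=7: L0/L1/L2 = -/CFH/- → run C
t=8: L0/L1/L2 = -/FH/- → run F
t=9: L0/L1/L2 = -/FH/- → run F
t=10: L0/L1/L2 = -/FH/- → run F
t=11: L0/L1/L2 = -/H/- → run H
t=12: L0/L1/L2 = -/H/- → run H
t=13: L0/L1/L2 = -/H/- → run H
t=14: (idle)
t=15: (idle)

context switches = 6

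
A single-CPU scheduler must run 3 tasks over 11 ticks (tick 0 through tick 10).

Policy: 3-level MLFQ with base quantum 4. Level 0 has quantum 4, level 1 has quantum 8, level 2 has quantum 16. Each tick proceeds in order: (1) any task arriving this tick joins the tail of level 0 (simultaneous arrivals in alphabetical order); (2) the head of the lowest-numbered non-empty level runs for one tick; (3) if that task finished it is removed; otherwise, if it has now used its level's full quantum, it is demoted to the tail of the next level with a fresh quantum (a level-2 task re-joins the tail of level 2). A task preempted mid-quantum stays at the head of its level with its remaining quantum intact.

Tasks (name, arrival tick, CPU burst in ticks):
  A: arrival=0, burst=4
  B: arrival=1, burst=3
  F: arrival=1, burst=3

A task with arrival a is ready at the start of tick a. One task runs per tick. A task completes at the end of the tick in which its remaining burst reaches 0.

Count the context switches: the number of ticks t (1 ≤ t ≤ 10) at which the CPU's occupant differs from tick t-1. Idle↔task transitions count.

context switches = 3

t=0: L0/L1/L2 = A/-/- → run A
t=1: L0/L1/L2 = ABF/-/- → run A
t=2: L0/L1/L2 = ABF/-/- → run A
t=3: L0/L1/L2 = ABF/-/- → run A
t=4: L0/L1/L2 = BF/-/- → run B
t=5: L0/L1/L2 = BF/-/- → run B
t=6: L0/L1/L2 = BF/-/- → run B
t=7: L0/L1/L2 = F/-/- → run F
t=8: L0/L1/L2 = F/-/- → run F
t=9: L0/L1/L2 = F/-/- → run F
t=10: (idle)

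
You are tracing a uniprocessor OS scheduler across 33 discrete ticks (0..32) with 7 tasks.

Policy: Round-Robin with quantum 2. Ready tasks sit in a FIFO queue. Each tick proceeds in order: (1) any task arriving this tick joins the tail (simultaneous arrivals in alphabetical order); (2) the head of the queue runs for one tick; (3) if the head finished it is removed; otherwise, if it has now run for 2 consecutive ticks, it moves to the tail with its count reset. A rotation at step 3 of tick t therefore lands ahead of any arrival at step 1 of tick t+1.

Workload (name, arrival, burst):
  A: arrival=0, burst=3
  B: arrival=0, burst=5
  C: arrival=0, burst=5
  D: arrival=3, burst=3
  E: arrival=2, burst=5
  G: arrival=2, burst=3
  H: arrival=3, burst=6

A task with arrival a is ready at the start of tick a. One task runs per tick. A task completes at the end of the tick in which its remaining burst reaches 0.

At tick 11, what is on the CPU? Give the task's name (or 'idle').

t=0: queue=[A,B,C] q_used=0 → run A
t=1: queue=[A,B,C] q_used=1 → run A
t=2: queue=[B,C,A,E,G] q_used=0 → run B
t=3: queue=[B,C,A,E,G,D,H] q_used=1 → run B
t=4: queue=[C,A,E,G,D,H,B] q_used=0 → run C
t=5: queue=[C,A,E,G,D,H,B] q_used=1 → run C
t=6: queue=[A,E,G,D,H,B,C] q_used=0 → run A
t=7: queue=[E,G,D,H,B,C] q_used=0 → run E
t=8: queue=[E,G,D,H,B,C] q_used=1 → run E
t=9: queue=[G,D,H,B,C,E] q_used=0 → run G
t=10: queue=[G,D,H,B,C,E] q_used=1 → run G
t=11: queue=[D,H,B,C,E,G] q_used=0 → run D
t=12: queue=[D,H,B,C,E,G] q_used=1 → run D
t=13: queue=[H,B,C,E,G,D] q_used=0 → run H
t=14: queue=[H,B,C,E,G,D] q_used=1 → run H
t=15: queue=[B,C,E,G,D,H] q_used=0 → run B
t=16: queue=[B,C,E,G,D,H] q_used=1 → run B
t=17: queue=[C,E,G,D,H,B] q_used=0 → run C
t=18: queue=[C,E,G,D,H,B] q_used=1 → run C
t=19: queue=[E,G,D,H,B,C] q_used=0 → run E
t=20: queue=[E,G,D,H,B,C] q_used=1 → run E
t=21: queue=[G,D,H,B,C,E] q_used=0 → run G
t=22: queue=[D,H,B,C,E] q_used=0 → run D
t=23: queue=[H,B,C,E] q_used=0 → run H
t=24: queue=[H,B,C,E] q_used=1 → run H
t=25: queue=[B,C,E,H] q_used=0 → run B
t=26: queue=[C,E,H] q_used=0 → run C
t=27: queue=[E,H] q_used=0 → run E
t=28: queue=[H] q_used=0 → run H
t=29: queue=[H] q_used=1 → run H
t=30: (idle)
t=31: (idle)
t=32: (idle)

running at tick 11 = D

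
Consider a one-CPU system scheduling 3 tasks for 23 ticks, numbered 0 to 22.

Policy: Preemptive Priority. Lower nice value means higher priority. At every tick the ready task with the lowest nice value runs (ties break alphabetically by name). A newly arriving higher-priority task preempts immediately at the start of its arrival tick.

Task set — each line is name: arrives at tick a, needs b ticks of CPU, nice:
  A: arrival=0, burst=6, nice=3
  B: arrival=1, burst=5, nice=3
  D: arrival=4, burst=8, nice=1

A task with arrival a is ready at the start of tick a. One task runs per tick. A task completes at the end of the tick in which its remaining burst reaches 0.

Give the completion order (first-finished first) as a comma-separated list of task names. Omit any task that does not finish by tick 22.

t=0: ready={A} → run A
t=1: ready={A,B} → run A
t=2: ready={A,B} → run A
t=3: ready={A,B} → run A
t=4: ready={A,B,D} → run D
t=5: ready={A,B,D} → run D
t=6: ready={A,B,D} → run D
t=7: ready={A,B,D} → run D
t=8: ready={A,B,D} → run D
t=9: ready={A,B,D} → run D
t=10: ready={A,B,D} → run D
t=11: ready={A,B,D} → run D
t=12: ready={A,B} → run A
t=13: ready={A,B} → run A
t=14: ready={B} → run B
t=15: ready={B} → run B
t=16: ready={B} → run B
t=17: ready={B} → run B
t=18: ready={B} → run B
t=19: (idle)
t=20: (idle)
t=21: (idle)
t=22: (idle)

completion order = D, A, B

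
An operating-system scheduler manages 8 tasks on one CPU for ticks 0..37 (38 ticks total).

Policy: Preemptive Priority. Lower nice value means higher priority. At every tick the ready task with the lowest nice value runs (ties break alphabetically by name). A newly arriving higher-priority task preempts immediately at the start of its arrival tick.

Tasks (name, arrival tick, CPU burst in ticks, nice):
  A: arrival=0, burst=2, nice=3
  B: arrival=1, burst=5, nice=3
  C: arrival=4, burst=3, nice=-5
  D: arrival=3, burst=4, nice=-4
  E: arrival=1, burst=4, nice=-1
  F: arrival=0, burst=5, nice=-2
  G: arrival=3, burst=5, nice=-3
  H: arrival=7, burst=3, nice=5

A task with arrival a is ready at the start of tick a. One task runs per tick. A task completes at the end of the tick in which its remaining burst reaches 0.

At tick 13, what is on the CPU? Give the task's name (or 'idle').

running at tick 13 = G

t=0: ready={A,F} → run F
t=1: ready={A,B,E,F} → run F
t=2: ready={A,B,E,F} → run F
t=3: ready={A,B,D,E,F,G} → run D
t=4: ready={A,B,C,D,E,F,G} → run C
t=5: ready={A,B,C,D,E,F,G} → run C
t=6: ready={A,B,C,D,E,F,G} → run C
t=7: ready={A,B,D,E,F,G,H} → run D
t=8: ready={A,B,D,E,F,G,H} → run D
t=9: ready={A,B,D,E,F,G,H} → run D
t=10: ready={A,B,E,F,G,H} → run G
t=11: ready={A,B,E,F,G,H} → run G
t=12: ready={A,B,E,F,G,H} → run G
t=13: ready={A,B,E,F,G,H} → run G
t=14: ready={A,B,E,F,G,H} → run G
t=15: ready={A,B,E,F,H} → run F
t=16: ready={A,B,E,F,H} → run F
t=17: ready={A,B,E,H} → run E
t=18: ready={A,B,E,H} → run E
t=19: ready={A,B,E,H} → run E
t=20: ready={A,B,E,H} → run E
t=21: ready={A,B,H} → run A
t=22: ready={A,B,H} → run A
t=23: ready={B,H} → run B
t=24: ready={B,H} → run B
t=25: ready={B,H} → run B
t=26: ready={B,H} → run B
t=27: ready={B,H} → run B
t=28: ready={H} → run H
t=29: ready={H} → run H
t=30: ready={H} → run H
t=31: (idle)
t=32: (idle)
t=33: (idle)
t=34: (idle)
t=35: (idle)
t=36: (idle)
t=37: (idle)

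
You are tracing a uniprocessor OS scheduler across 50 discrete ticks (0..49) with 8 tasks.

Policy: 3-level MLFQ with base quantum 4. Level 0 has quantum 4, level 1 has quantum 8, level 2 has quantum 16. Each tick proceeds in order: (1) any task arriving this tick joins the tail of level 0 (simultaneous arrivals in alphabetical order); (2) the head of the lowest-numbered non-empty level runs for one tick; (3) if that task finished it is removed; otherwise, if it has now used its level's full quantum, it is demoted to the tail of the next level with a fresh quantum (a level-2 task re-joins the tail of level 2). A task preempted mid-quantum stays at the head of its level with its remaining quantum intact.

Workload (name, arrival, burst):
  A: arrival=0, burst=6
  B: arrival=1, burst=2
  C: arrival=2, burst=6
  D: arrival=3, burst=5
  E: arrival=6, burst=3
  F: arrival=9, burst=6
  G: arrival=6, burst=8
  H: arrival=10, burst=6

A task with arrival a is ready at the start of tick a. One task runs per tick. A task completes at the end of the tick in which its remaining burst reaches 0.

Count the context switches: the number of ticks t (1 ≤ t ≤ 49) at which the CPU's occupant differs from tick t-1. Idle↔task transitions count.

context switches = 14

t=0: L0/L1/L2 = A/-/- → run A
t=1: L0/L1/L2 = AB/-/- → run A
t=2: L0/L1/L2 = ABC/-/- → run A
t=3: L0/L1/L2 = ABCD/-/- → run A
t=4: L0/L1/L2 = BCD/A/- → run B
t=5: L0/L1/L2 = BCD/A/- → run B
t=6: L0/L1/L2 = CDEG/A/- → run C
t=7: L0/L1/L2 = CDEG/A/- → run C
t=8: L0/L1/L2 = CDEG/A/- → run C
t=9: L0/L1/L2 = CDEGF/A/- → run C
t=10: L0/L1/L2 = DEGFH/AC/- → run D
t=11: L0/L1/L2 = DEGFH/AC/- → run D
t=12: L0/L1/L2 = DEGFH/AC/- → run D
t=13: L0/L1/L2 = DEGFH/AC/- → run D
t=14: L0/L1/L2 = EGFH/ACD/- → run E
t=15: L0/L1/L2 = EGFH/ACD/- → run E
t=16: L0/L1/L2 = EGFH/ACD/- → run E
t=17: L0/L1/L2 = GFH/ACD/- → run G
t=18: L0/L1/L2 = GFH/ACD/- → run G
t=19: L0/L1/L2 = GFH/ACD/- → run G
t=20: L0/L1/L2 = GFH/ACD/- → run G
t=21: L0/L1/L2 = FH/ACDG/- → run F
t=22: L0/L1/L2 = FH/ACDG/- → run F
t=23: L0/L1/L2 = FH/ACDG/- → run F
t=24: L0/L1/L2 = FH/ACDG/- → run F
t=25: L0/L1/L2 = H/ACDGF/- → run H
t=26: L0/L1/L2 = H/ACDGF/- → run H
t=27: L0/L1/L2 = H/ACDGF/- → run H
t=28: L0/L1/L2 = H/ACDGF/- → run H
t=29: L0/L1/L2 = -/ACDGFH/- → run A
t=30: L0/L1/L2 = -/ACDGFH/- → run A
t=31: L0/L1/L2 = -/CDGFH/- → run C
t=32: L0/L1/L2 = -/CDGFH/- → run C
t=33: L0/L1/L2 = -/DGFH/- → run D
t=34: L0/L1/L2 = -/GFH/- → run G
t=35: L0/L1/L2 = -/GFH/- → run G
t=36: L0/L1/L2 = -/GFH/- → run G
t=37: L0/L1/L2 = -/GFH/- → run G
t=38: L0/L1/L2 = -/FH/- → run F
t=39: L0/L1/L2 = -/FH/- → run F
t=40: L0/L1/L2 = -/H/- → run H
t=41: L0/L1/L2 = -/H/- → run H
t=42: (idle)
t=43: (idle)
t=44: (idle)
t=45: (idle)
t=46: (idle)
t=47: (idle)
t=48: (idle)
t=49: (idle)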